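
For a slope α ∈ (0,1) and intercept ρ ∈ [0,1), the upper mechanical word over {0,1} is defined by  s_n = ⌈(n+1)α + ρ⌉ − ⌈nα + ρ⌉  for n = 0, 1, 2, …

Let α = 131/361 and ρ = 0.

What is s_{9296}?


(n+1)α + ρ = (9297·131) / 361 = 1217907/361
nα + ρ     = (9296·131) / 361 = 1217776/361
⌈1217907/361⌉ = 3374,  ⌈1217776/361⌉ = 3374
s_{9296} = 3374 − 3374 = 0

0


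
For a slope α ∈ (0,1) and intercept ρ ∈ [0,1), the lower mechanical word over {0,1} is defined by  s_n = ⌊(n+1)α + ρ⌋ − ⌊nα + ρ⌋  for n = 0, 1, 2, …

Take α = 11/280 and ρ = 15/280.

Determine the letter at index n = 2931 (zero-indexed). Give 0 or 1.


0

(n+1)α + ρ = (2932·11 + 15) / 280 = 32267/280
nα + ρ     = (2931·11 + 15) / 280 = 32256/280
⌊32267/280⌋ = 115,  ⌊32256/280⌋ = 115
s_{2931} = 115 − 115 = 0


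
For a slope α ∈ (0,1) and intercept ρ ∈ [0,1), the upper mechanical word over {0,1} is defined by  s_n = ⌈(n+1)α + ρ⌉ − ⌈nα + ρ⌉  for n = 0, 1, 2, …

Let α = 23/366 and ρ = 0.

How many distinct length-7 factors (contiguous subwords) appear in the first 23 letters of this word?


t_n = ⌈(n·23)/366⌉ for n = 0 … 23:
  n=0…9: ⌈0/366⌉=0 ⌈23/366⌉=1 ⌈46/366⌉=1 ⌈69/366⌉=1 ⌈92/366⌉=1 ⌈115/366⌉=1 ⌈138/366⌉=1 ⌈161/366⌉=1 ⌈184/366⌉=1 ⌈207/366⌉=1
  n=10…19: ⌈230/366⌉=1 ⌈253/366⌉=1 ⌈276/366⌉=1 ⌈299/366⌉=1 ⌈322/366⌉=1 ⌈345/366⌉=1 ⌈368/366⌉=2 ⌈391/366⌉=2 ⌈414/366⌉=2 ⌈437/366⌉=2
  n=20…23: ⌈460/366⌉=2 ⌈483/366⌉=2 ⌈506/366⌉=2 ⌈529/366⌉=2
s_n = t_(n+1) − t_n for n = 0 … 22 gives
prefix = 10000000000000010000000
slide a length-7 window over [0..6] … [16..22] (17 windows); first occurrence of each distinct factor:
  [  0..  6] 1000000
  [  1..  7] 0000000
  [  9.. 15] 0000001
  [ 10.. 16] 0000010
  [ 11.. 17] 0000100
  [ 12.. 18] 0001000
  [ 13.. 19] 0010000
  [ 14.. 20] 0100000
  (the other 9 windows repeat one of these)
distinct factors: {0000000, 0000001, 0000010, 0000100, 0001000, 0010000, 0100000, 1000000}
count = 8  (Sturmian bound for length 7 is 8)

8


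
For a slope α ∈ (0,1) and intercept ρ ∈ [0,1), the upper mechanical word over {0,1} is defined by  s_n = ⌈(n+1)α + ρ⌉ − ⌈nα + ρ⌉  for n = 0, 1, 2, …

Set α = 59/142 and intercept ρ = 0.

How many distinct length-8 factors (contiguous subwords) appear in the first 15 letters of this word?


6

t_n = ⌈(n·59)/142⌉ for n = 0 … 15:
  n=0…9: ⌈0/142⌉=0 ⌈59/142⌉=1 ⌈118/142⌉=1 ⌈177/142⌉=2 ⌈236/142⌉=2 ⌈295/142⌉=3 ⌈354/142⌉=3 ⌈413/142⌉=3 ⌈472/142⌉=4 ⌈531/142⌉=4
  n=10…15: ⌈590/142⌉=5 ⌈649/142⌉=5 ⌈708/142⌉=5 ⌈767/142⌉=6 ⌈826/142⌉=6 ⌈885/142⌉=7
s_n = t_(n+1) − t_n for n = 0 … 14 gives
prefix = 101010010100101
slide a length-8 window over [0..7] … [7..14] (8 windows); first occurrence of each distinct factor:
  [  0..  7] 10101001
  [  1..  8] 01010010
  [  2..  9] 10100101
  [  3.. 10] 01001010
  [  4.. 11] 10010100
  [  5.. 12] 00101001
  (the other 2 windows repeat one of these)
distinct factors: {00101001, 01001010, 01010010, 10010100, 10100101, 10101001}
count = 6  (Sturmian bound for length 8 is 9)


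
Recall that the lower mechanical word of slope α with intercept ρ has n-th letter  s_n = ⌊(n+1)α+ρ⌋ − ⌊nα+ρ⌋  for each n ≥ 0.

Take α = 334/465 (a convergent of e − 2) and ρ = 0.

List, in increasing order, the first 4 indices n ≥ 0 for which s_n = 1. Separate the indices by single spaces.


n=0: ⌊334/465⌋−⌊0/465⌋ = 0−0 = 0
n=1: ⌊668/465⌋−⌊334/465⌋ = 1−0 = 1  ← one
n=2: ⌊1002/465⌋−⌊668/465⌋ = 2−1 = 1  ← one
n=3: ⌊1336/465⌋−⌊1002/465⌋ = 2−2 = 0
n=4: ⌊1670/465⌋−⌊1336/465⌋ = 3−2 = 1  ← one
n=5: ⌊2004/465⌋−⌊1670/465⌋ = 4−3 = 1  ← one
positions of the first 4 ones: 1 2 4 5

1 2 4 5


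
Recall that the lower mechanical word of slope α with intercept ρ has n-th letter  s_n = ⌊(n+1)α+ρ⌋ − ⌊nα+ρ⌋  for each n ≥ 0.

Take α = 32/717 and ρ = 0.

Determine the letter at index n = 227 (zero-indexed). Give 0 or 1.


0

(n+1)α + ρ = (228·32) / 717 = 7296/717
nα + ρ     = (227·32) / 717 = 7264/717
⌊7296/717⌋ = 10,  ⌊7264/717⌋ = 10
s_{227} = 10 − 10 = 0


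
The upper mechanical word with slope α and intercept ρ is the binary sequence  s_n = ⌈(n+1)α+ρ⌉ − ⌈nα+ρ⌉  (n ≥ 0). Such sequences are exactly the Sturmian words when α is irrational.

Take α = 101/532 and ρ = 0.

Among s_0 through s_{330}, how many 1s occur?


#1s = Σ_{n=0}^{330} s_n = Σ_{n=0}^{330} (⌈(n+1)α+ρ⌉ − ⌈nα+ρ⌉)
the sum telescopes: every ⌈nα+ρ⌉ with 0 < n < 331 appears once with + and once with −, leaving ⌈331α+ρ⌉ − ⌈0·α+ρ⌉
331α + ρ = (331·101) / 532 = 33431/532
ρ = 0/532
⌈33431/532⌉ = 63,  ⌈0/532⌉ = 0
#1s = 63 − 0 = 63

63


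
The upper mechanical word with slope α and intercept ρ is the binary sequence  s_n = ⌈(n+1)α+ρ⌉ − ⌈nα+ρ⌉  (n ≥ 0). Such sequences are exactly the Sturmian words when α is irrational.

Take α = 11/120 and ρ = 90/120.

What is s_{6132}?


(n+1)α + ρ = (6133·11 + 90) / 120 = 67553/120
nα + ρ     = (6132·11 + 90) / 120 = 67542/120
⌈67553/120⌉ = 563,  ⌈67542/120⌉ = 563
s_{6132} = 563 − 563 = 0

0


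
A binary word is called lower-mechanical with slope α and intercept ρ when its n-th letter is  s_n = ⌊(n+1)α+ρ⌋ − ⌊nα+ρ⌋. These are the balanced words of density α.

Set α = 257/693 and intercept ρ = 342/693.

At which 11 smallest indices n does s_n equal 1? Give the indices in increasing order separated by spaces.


n=0: ⌊599/693⌋−⌊342/693⌋ = 0−0 = 0
n=1: ⌊856/693⌋−⌊599/693⌋ = 1−0 = 1  ← one
n=2: ⌊1113/693⌋−⌊856/693⌋ = 1−1 = 0
n=3: ⌊1370/693⌋−⌊1113/693⌋ = 1−1 = 0
n=4: ⌊1627/693⌋−⌊1370/693⌋ = 2−1 = 1  ← one
n=5: ⌊1884/693⌋−⌊1627/693⌋ = 2−2 = 0
n=6: ⌊2141/693⌋−⌊1884/693⌋ = 3−2 = 1  ← one
n=7: ⌊2398/693⌋−⌊2141/693⌋ = 3−3 = 0
n=8: ⌊2655/693⌋−⌊2398/693⌋ = 3−3 = 0
n=9: ⌊2912/693⌋−⌊2655/693⌋ = 4−3 = 1  ← one
n=10: ⌊3169/693⌋−⌊2912/693⌋ = 4−4 = 0
n=11: ⌊3426/693⌋−⌊3169/693⌋ = 4−4 = 0
n=12: ⌊3683/693⌋−⌊3426/693⌋ = 5−4 = 1  ← one
n=13: ⌊3940/693⌋−⌊3683/693⌋ = 5−5 = 0
n=14: ⌊4197/693⌋−⌊3940/693⌋ = 6−5 = 1  ← one
n=15: ⌊4454/693⌋−⌊4197/693⌋ = 6−6 = 0
n=16: ⌊4711/693⌋−⌊4454/693⌋ = 6−6 = 0
n=17: ⌊4968/693⌋−⌊4711/693⌋ = 7−6 = 1  ← one
n=18: ⌊5225/693⌋−⌊4968/693⌋ = 7−7 = 0
n=19: ⌊5482/693⌋−⌊5225/693⌋ = 7−7 = 0
n=20: ⌊5739/693⌋−⌊5482/693⌋ = 8−7 = 1  ← one
n=21: ⌊5996/693⌋−⌊5739/693⌋ = 8−8 = 0
n=22: ⌊6253/693⌋−⌊5996/693⌋ = 9−8 = 1  ← one
n=23: ⌊6510/693⌋−⌊6253/693⌋ = 9−9 = 0
n=24: ⌊6767/693⌋−⌊6510/693⌋ = 9−9 = 0
n=25: ⌊7024/693⌋−⌊6767/693⌋ = 10−9 = 1  ← one
n=26: ⌊7281/693⌋−⌊7024/693⌋ = 10−10 = 0
n=27: ⌊7538/693⌋−⌊7281/693⌋ = 10−10 = 0
n=28: ⌊7795/693⌋−⌊7538/693⌋ = 11−10 = 1  ← one
positions of the first 11 ones: 1 4 6 9 12 14 17 20 22 25 28

1 4 6 9 12 14 17 20 22 25 28


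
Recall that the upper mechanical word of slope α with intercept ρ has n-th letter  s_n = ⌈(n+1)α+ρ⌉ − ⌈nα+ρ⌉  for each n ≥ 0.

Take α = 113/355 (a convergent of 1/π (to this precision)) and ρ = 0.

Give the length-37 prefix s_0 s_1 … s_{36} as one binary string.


1001001001001001001001000100100100100

n=0: ⌈(1·113)/355⌉ − ⌈(0·113)/355⌉ = ⌈113/355⌉ − ⌈0/355⌉ = 1 − 0 = 1
n=1: ⌈(2·113)/355⌉ − ⌈(1·113)/355⌉ = ⌈226/355⌉ − ⌈113/355⌉ = 1 − 1 = 0
n=2: ⌈(3·113)/355⌉ − ⌈(2·113)/355⌉ = ⌈339/355⌉ − ⌈226/355⌉ = 1 − 1 = 0
n=3: ⌈(4·113)/355⌉ − ⌈(3·113)/355⌉ = ⌈452/355⌉ − ⌈339/355⌉ = 2 − 1 = 1
n=4: ⌈(5·113)/355⌉ − ⌈(4·113)/355⌉ = ⌈565/355⌉ − ⌈452/355⌉ = 2 − 2 = 0
n=5: ⌈(6·113)/355⌉ − ⌈(5·113)/355⌉ = ⌈678/355⌉ − ⌈565/355⌉ = 2 − 2 = 0
n=6: ⌈(7·113)/355⌉ − ⌈(6·113)/355⌉ = ⌈791/355⌉ − ⌈678/355⌉ = 3 − 2 = 1
n=7: ⌈(8·113)/355⌉ − ⌈(7·113)/355⌉ = ⌈904/355⌉ − ⌈791/355⌉ = 3 − 3 = 0
n=8: ⌈(9·113)/355⌉ − ⌈(8·113)/355⌉ = ⌈1017/355⌉ − ⌈904/355⌉ = 3 − 3 = 0
n=9: ⌈(10·113)/355⌉ − ⌈(9·113)/355⌉ = ⌈1130/355⌉ − ⌈1017/355⌉ = 4 − 3 = 1
n=10: ⌈(11·113)/355⌉ − ⌈(10·113)/355⌉ = ⌈1243/355⌉ − ⌈1130/355⌉ = 4 − 4 = 0
n=11: ⌈(12·113)/355⌉ − ⌈(11·113)/355⌉ = ⌈1356/355⌉ − ⌈1243/355⌉ = 4 − 4 = 0
n=12: ⌈(13·113)/355⌉ − ⌈(12·113)/355⌉ = ⌈1469/355⌉ − ⌈1356/355⌉ = 5 − 4 = 1
n=13: ⌈(14·113)/355⌉ − ⌈(13·113)/355⌉ = ⌈1582/355⌉ − ⌈1469/355⌉ = 5 − 5 = 0
n=14: ⌈(15·113)/355⌉ − ⌈(14·113)/355⌉ = ⌈1695/355⌉ − ⌈1582/355⌉ = 5 − 5 = 0
n=15: ⌈(16·113)/355⌉ − ⌈(15·113)/355⌉ = ⌈1808/355⌉ − ⌈1695/355⌉ = 6 − 5 = 1
n=16: ⌈(17·113)/355⌉ − ⌈(16·113)/355⌉ = ⌈1921/355⌉ − ⌈1808/355⌉ = 6 − 6 = 0
n=17: ⌈(18·113)/355⌉ − ⌈(17·113)/355⌉ = ⌈2034/355⌉ − ⌈1921/355⌉ = 6 − 6 = 0
n=18: ⌈(19·113)/355⌉ − ⌈(18·113)/355⌉ = ⌈2147/355⌉ − ⌈2034/355⌉ = 7 − 6 = 1
n=19: ⌈(20·113)/355⌉ − ⌈(19·113)/355⌉ = ⌈2260/355⌉ − ⌈2147/355⌉ = 7 − 7 = 0
n=20: ⌈(21·113)/355⌉ − ⌈(20·113)/355⌉ = ⌈2373/355⌉ − ⌈2260/355⌉ = 7 − 7 = 0
n=21: ⌈(22·113)/355⌉ − ⌈(21·113)/355⌉ = ⌈2486/355⌉ − ⌈2373/355⌉ = 8 − 7 = 1
n=22: ⌈(23·113)/355⌉ − ⌈(22·113)/355⌉ = ⌈2599/355⌉ − ⌈2486/355⌉ = 8 − 8 = 0
n=23: ⌈(24·113)/355⌉ − ⌈(23·113)/355⌉ = ⌈2712/355⌉ − ⌈2599/355⌉ = 8 − 8 = 0
n=24: ⌈(25·113)/355⌉ − ⌈(24·113)/355⌉ = ⌈2825/355⌉ − ⌈2712/355⌉ = 8 − 8 = 0
n=25: ⌈(26·113)/355⌉ − ⌈(25·113)/355⌉ = ⌈2938/355⌉ − ⌈2825/355⌉ = 9 − 8 = 1
n=26: ⌈(27·113)/355⌉ − ⌈(26·113)/355⌉ = ⌈3051/355⌉ − ⌈2938/355⌉ = 9 − 9 = 0
n=27: ⌈(28·113)/355⌉ − ⌈(27·113)/355⌉ = ⌈3164/355⌉ − ⌈3051/355⌉ = 9 − 9 = 0
n=28: ⌈(29·113)/355⌉ − ⌈(28·113)/355⌉ = ⌈3277/355⌉ − ⌈3164/355⌉ = 10 − 9 = 1
n=29: ⌈(30·113)/355⌉ − ⌈(29·113)/355⌉ = ⌈3390/355⌉ − ⌈3277/355⌉ = 10 − 10 = 0
n=30: ⌈(31·113)/355⌉ − ⌈(30·113)/355⌉ = ⌈3503/355⌉ − ⌈3390/355⌉ = 10 − 10 = 0
n=31: ⌈(32·113)/355⌉ − ⌈(31·113)/355⌉ = ⌈3616/355⌉ − ⌈3503/355⌉ = 11 − 10 = 1
n=32: ⌈(33·113)/355⌉ − ⌈(32·113)/355⌉ = ⌈3729/355⌉ − ⌈3616/355⌉ = 11 − 11 = 0
n=33: ⌈(34·113)/355⌉ − ⌈(33·113)/355⌉ = ⌈3842/355⌉ − ⌈3729/355⌉ = 11 − 11 = 0
n=34: ⌈(35·113)/355⌉ − ⌈(34·113)/355⌉ = ⌈3955/355⌉ − ⌈3842/355⌉ = 12 − 11 = 1
n=35: ⌈(36·113)/355⌉ − ⌈(35·113)/355⌉ = ⌈4068/355⌉ − ⌈3955/355⌉ = 12 − 12 = 0
n=36: ⌈(37·113)/355⌉ − ⌈(36·113)/355⌉ = ⌈4181/355⌉ − ⌈4068/355⌉ = 12 − 12 = 0


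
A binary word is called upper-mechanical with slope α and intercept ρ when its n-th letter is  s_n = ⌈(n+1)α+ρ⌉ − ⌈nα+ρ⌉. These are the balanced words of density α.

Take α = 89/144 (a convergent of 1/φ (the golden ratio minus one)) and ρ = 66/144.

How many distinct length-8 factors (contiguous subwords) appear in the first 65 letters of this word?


9

t_n = ⌈(n·89+66)/144⌉ for n = 0 … 65:
  n=0…9: ⌈66/144⌉=1 ⌈155/144⌉=2 ⌈244/144⌉=2 ⌈333/144⌉=3 ⌈422/144⌉=3 ⌈511/144⌉=4 ⌈600/144⌉=5 ⌈689/144⌉=5 ⌈778/144⌉=6 ⌈867/144⌉=7
  n=10…19: ⌈956/144⌉=7 ⌈1045/144⌉=8 ⌈1134/144⌉=8 ⌈1223/144⌉=9 ⌈1312/144⌉=10 ⌈1401/144⌉=10 ⌈1490/144⌉=11 ⌈1579/144⌉=11 ⌈1668/144⌉=12 ⌈1757/144⌉=13
  n=20…29: ⌈1846/144⌉=13 ⌈1935/144⌉=14 ⌈2024/144⌉=15 ⌈2113/144⌉=15 ⌈2202/144⌉=16 ⌈2291/144⌉=16 ⌈2380/144⌉=17 ⌈2469/144⌉=18 ⌈2558/144⌉=18 ⌈2647/144⌉=19
  n=30…39: ⌈2736/144⌉=19 ⌈2825/144⌉=20 ⌈2914/144⌉=21 ⌈3003/144⌉=21 ⌈3092/144⌉=22 ⌈3181/144⌉=23 ⌈3270/144⌉=23 ⌈3359/144⌉=24 ⌈3448/144⌉=24 ⌈3537/144⌉=25
  n=40…49: ⌈3626/144⌉=26 ⌈3715/144⌉=26 ⌈3804/144⌉=27 ⌈3893/144⌉=28 ⌈3982/144⌉=28 ⌈4071/144⌉=29 ⌈4160/144⌉=29 ⌈4249/144⌉=30 ⌈4338/144⌉=31 ⌈4427/144⌉=31
  n=50…59: ⌈4516/144⌉=32 ⌈4605/144⌉=32 ⌈4694/144⌉=33 ⌈4783/144⌉=34 ⌈4872/144⌉=34 ⌈4961/144⌉=35 ⌈5050/144⌉=36 ⌈5139/144⌉=36 ⌈5228/144⌉=37 ⌈5317/144⌉=37
  n=60…65: ⌈5406/144⌉=38 ⌈5495/144⌉=39 ⌈5584/144⌉=39 ⌈5673/144⌉=40 ⌈5762/144⌉=41 ⌈5851/144⌉=41
s_n = t_(n+1) − t_n for n = 0 … 64 gives
prefix = 10101101101011010110110101101011011010110110101101011011010110110
slide a length-8 window over [0..7] … [57..64] (58 windows); first occurrence of each distinct factor:
  [  0..  7] 10101101
  [  1..  8] 01011011
  [  2..  9] 10110110
  [  3.. 10] 01101101
  [  4.. 11] 11011010
  [  5.. 12] 10110101
  [  6.. 13] 01101011
  [  7.. 14] 11010110
  [  9.. 16] 01011010
  (the other 49 windows repeat one of these)
distinct factors: {01011010, 01011011, 01101011, 01101101, 10101101, 10110101, 10110110, 11010110, 11011010}
count = 9  (Sturmian bound for length 8 is 9)


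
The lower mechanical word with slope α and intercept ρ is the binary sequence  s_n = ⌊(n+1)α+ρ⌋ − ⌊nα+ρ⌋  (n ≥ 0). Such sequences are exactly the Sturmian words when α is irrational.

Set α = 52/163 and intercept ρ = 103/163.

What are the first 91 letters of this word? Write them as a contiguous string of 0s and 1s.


n=0: ⌊(1·52+103)/163⌋ − ⌊(0·52+103)/163⌋ = ⌊155/163⌋ − ⌊103/163⌋ = 0 − 0 = 0
n=1: ⌊(2·52+103)/163⌋ − ⌊(1·52+103)/163⌋ = ⌊207/163⌋ − ⌊155/163⌋ = 1 − 0 = 1
n=2: ⌊(3·52+103)/163⌋ − ⌊(2·52+103)/163⌋ = ⌊259/163⌋ − ⌊207/163⌋ = 1 − 1 = 0
n=3: ⌊(4·52+103)/163⌋ − ⌊(3·52+103)/163⌋ = ⌊311/163⌋ − ⌊259/163⌋ = 1 − 1 = 0
n=4: ⌊(5·52+103)/163⌋ − ⌊(4·52+103)/163⌋ = ⌊363/163⌋ − ⌊311/163⌋ = 2 − 1 = 1
n=5: ⌊(6·52+103)/163⌋ − ⌊(5·52+103)/163⌋ = ⌊415/163⌋ − ⌊363/163⌋ = 2 − 2 = 0
n=6: ⌊(7·52+103)/163⌋ − ⌊(6·52+103)/163⌋ = ⌊467/163⌋ − ⌊415/163⌋ = 2 − 2 = 0
n=7: ⌊(8·52+103)/163⌋ − ⌊(7·52+103)/163⌋ = ⌊519/163⌋ − ⌊467/163⌋ = 3 − 2 = 1
n=8: ⌊(9·52+103)/163⌋ − ⌊(8·52+103)/163⌋ = ⌊571/163⌋ − ⌊519/163⌋ = 3 − 3 = 0
n=9: ⌊(10·52+103)/163⌋ − ⌊(9·52+103)/163⌋ = ⌊623/163⌋ − ⌊571/163⌋ = 3 − 3 = 0
n=10: ⌊(11·52+103)/163⌋ − ⌊(10·52+103)/163⌋ = ⌊675/163⌋ − ⌊623/163⌋ = 4 − 3 = 1
n=11: ⌊(12·52+103)/163⌋ − ⌊(11·52+103)/163⌋ = ⌊727/163⌋ − ⌊675/163⌋ = 4 − 4 = 0
n=12: ⌊(13·52+103)/163⌋ − ⌊(12·52+103)/163⌋ = ⌊779/163⌋ − ⌊727/163⌋ = 4 − 4 = 0
n=13: ⌊(14·52+103)/163⌋ − ⌊(13·52+103)/163⌋ = ⌊831/163⌋ − ⌊779/163⌋ = 5 − 4 = 1
n=14: ⌊(15·52+103)/163⌋ − ⌊(14·52+103)/163⌋ = ⌊883/163⌋ − ⌊831/163⌋ = 5 − 5 = 0
n=15: ⌊(16·52+103)/163⌋ − ⌊(15·52+103)/163⌋ = ⌊935/163⌋ − ⌊883/163⌋ = 5 − 5 = 0
n=16: ⌊(17·52+103)/163⌋ − ⌊(16·52+103)/163⌋ = ⌊987/163⌋ − ⌊935/163⌋ = 6 − 5 = 1
n=17: ⌊(18·52+103)/163⌋ − ⌊(17·52+103)/163⌋ = ⌊1039/163⌋ − ⌊987/163⌋ = 6 − 6 = 0
n=18: ⌊(19·52+103)/163⌋ − ⌊(18·52+103)/163⌋ = ⌊1091/163⌋ − ⌊1039/163⌋ = 6 − 6 = 0
n=19: ⌊(20·52+103)/163⌋ − ⌊(19·52+103)/163⌋ = ⌊1143/163⌋ − ⌊1091/163⌋ = 7 − 6 = 1
n=20: ⌊(21·52+103)/163⌋ − ⌊(20·52+103)/163⌋ = ⌊1195/163⌋ − ⌊1143/163⌋ = 7 − 7 = 0
n=21: ⌊(22·52+103)/163⌋ − ⌊(21·52+103)/163⌋ = ⌊1247/163⌋ − ⌊1195/163⌋ = 7 − 7 = 0
n=22: ⌊(23·52+103)/163⌋ − ⌊(22·52+103)/163⌋ = ⌊1299/163⌋ − ⌊1247/163⌋ = 7 − 7 = 0
n=23: ⌊(24·52+103)/163⌋ − ⌊(23·52+103)/163⌋ = ⌊1351/163⌋ − ⌊1299/163⌋ = 8 − 7 = 1
n=24: ⌊(25·52+103)/163⌋ − ⌊(24·52+103)/163⌋ = ⌊1403/163⌋ − ⌊1351/163⌋ = 8 − 8 = 0
n=25: ⌊(26·52+103)/163⌋ − ⌊(25·52+103)/163⌋ = ⌊1455/163⌋ − ⌊1403/163⌋ = 8 − 8 = 0
n=26: ⌊(27·52+103)/163⌋ − ⌊(26·52+103)/163⌋ = ⌊1507/163⌋ − ⌊1455/163⌋ = 9 − 8 = 1
n=27: ⌊(28·52+103)/163⌋ − ⌊(27·52+103)/163⌋ = ⌊1559/163⌋ − ⌊1507/163⌋ = 9 − 9 = 0
n=28: ⌊(29·52+103)/163⌋ − ⌊(28·52+103)/163⌋ = ⌊1611/163⌋ − ⌊1559/163⌋ = 9 − 9 = 0
n=29: ⌊(30·52+103)/163⌋ − ⌊(29·52+103)/163⌋ = ⌊1663/163⌋ − ⌊1611/163⌋ = 10 − 9 = 1
n=30: ⌊(31·52+103)/163⌋ − ⌊(30·52+103)/163⌋ = ⌊1715/163⌋ − ⌊1663/163⌋ = 10 − 10 = 0
n=31: ⌊(32·52+103)/163⌋ − ⌊(31·52+103)/163⌋ = ⌊1767/163⌋ − ⌊1715/163⌋ = 10 − 10 = 0
n=32: ⌊(33·52+103)/163⌋ − ⌊(32·52+103)/163⌋ = ⌊1819/163⌋ − ⌊1767/163⌋ = 11 − 10 = 1
n=33: ⌊(34·52+103)/163⌋ − ⌊(33·52+103)/163⌋ = ⌊1871/163⌋ − ⌊1819/163⌋ = 11 − 11 = 0
n=34: ⌊(35·52+103)/163⌋ − ⌊(34·52+103)/163⌋ = ⌊1923/163⌋ − ⌊1871/163⌋ = 11 − 11 = 0
n=35: ⌊(36·52+103)/163⌋ − ⌊(35·52+103)/163⌋ = ⌊1975/163⌋ − ⌊1923/163⌋ = 12 − 11 = 1
n=36: ⌊(37·52+103)/163⌋ − ⌊(36·52+103)/163⌋ = ⌊2027/163⌋ − ⌊1975/163⌋ = 12 − 12 = 0
n=37: ⌊(38·52+103)/163⌋ − ⌊(37·52+103)/163⌋ = ⌊2079/163⌋ − ⌊2027/163⌋ = 12 − 12 = 0
n=38: ⌊(39·52+103)/163⌋ − ⌊(38·52+103)/163⌋ = ⌊2131/163⌋ − ⌊2079/163⌋ = 13 − 12 = 1
n=39: ⌊(40·52+103)/163⌋ − ⌊(39·52+103)/163⌋ = ⌊2183/163⌋ − ⌊2131/163⌋ = 13 − 13 = 0
n=40: ⌊(41·52+103)/163⌋ − ⌊(40·52+103)/163⌋ = ⌊2235/163⌋ − ⌊2183/163⌋ = 13 − 13 = 0
n=41: ⌊(42·52+103)/163⌋ − ⌊(41·52+103)/163⌋ = ⌊2287/163⌋ − ⌊2235/163⌋ = 14 − 13 = 1
n=42: ⌊(43·52+103)/163⌋ − ⌊(42·52+103)/163⌋ = ⌊2339/163⌋ − ⌊2287/163⌋ = 14 − 14 = 0
n=43: ⌊(44·52+103)/163⌋ − ⌊(43·52+103)/163⌋ = ⌊2391/163⌋ − ⌊2339/163⌋ = 14 − 14 = 0
n=44: ⌊(45·52+103)/163⌋ − ⌊(44·52+103)/163⌋ = ⌊2443/163⌋ − ⌊2391/163⌋ = 14 − 14 = 0
n=45: ⌊(46·52+103)/163⌋ − ⌊(45·52+103)/163⌋ = ⌊2495/163⌋ − ⌊2443/163⌋ = 15 − 14 = 1
n=46: ⌊(47·52+103)/163⌋ − ⌊(46·52+103)/163⌋ = ⌊2547/163⌋ − ⌊2495/163⌋ = 15 − 15 = 0
n=47: ⌊(48·52+103)/163⌋ − ⌊(47·52+103)/163⌋ = ⌊2599/163⌋ − ⌊2547/163⌋ = 15 − 15 = 0
n=48: ⌊(49·52+103)/163⌋ − ⌊(48·52+103)/163⌋ = ⌊2651/163⌋ − ⌊2599/163⌋ = 16 − 15 = 1
n=49: ⌊(50·52+103)/163⌋ − ⌊(49·52+103)/163⌋ = ⌊2703/163⌋ − ⌊2651/163⌋ = 16 − 16 = 0
n=50: ⌊(51·52+103)/163⌋ − ⌊(50·52+103)/163⌋ = ⌊2755/163⌋ − ⌊2703/163⌋ = 16 − 16 = 0
n=51: ⌊(52·52+103)/163⌋ − ⌊(51·52+103)/163⌋ = ⌊2807/163⌋ − ⌊2755/163⌋ = 17 − 16 = 1
n=52: ⌊(53·52+103)/163⌋ − ⌊(52·52+103)/163⌋ = ⌊2859/163⌋ − ⌊2807/163⌋ = 17 − 17 = 0
n=53: ⌊(54·52+103)/163⌋ − ⌊(53·52+103)/163⌋ = ⌊2911/163⌋ − ⌊2859/163⌋ = 17 − 17 = 0
n=54: ⌊(55·52+103)/163⌋ − ⌊(54·52+103)/163⌋ = ⌊2963/163⌋ − ⌊2911/163⌋ = 18 − 17 = 1
n=55: ⌊(56·52+103)/163⌋ − ⌊(55·52+103)/163⌋ = ⌊3015/163⌋ − ⌊2963/163⌋ = 18 − 18 = 0
n=56: ⌊(57·52+103)/163⌋ − ⌊(56·52+103)/163⌋ = ⌊3067/163⌋ − ⌊3015/163⌋ = 18 − 18 = 0
n=57: ⌊(58·52+103)/163⌋ − ⌊(57·52+103)/163⌋ = ⌊3119/163⌋ − ⌊3067/163⌋ = 19 − 18 = 1
n=58: ⌊(59·52+103)/163⌋ − ⌊(58·52+103)/163⌋ = ⌊3171/163⌋ − ⌊3119/163⌋ = 19 − 19 = 0
n=59: ⌊(60·52+103)/163⌋ − ⌊(59·52+103)/163⌋ = ⌊3223/163⌋ − ⌊3171/163⌋ = 19 − 19 = 0
n=60: ⌊(61·52+103)/163⌋ − ⌊(60·52+103)/163⌋ = ⌊3275/163⌋ − ⌊3223/163⌋ = 20 − 19 = 1
n=61: ⌊(62·52+103)/163⌋ − ⌊(61·52+103)/163⌋ = ⌊3327/163⌋ − ⌊3275/163⌋ = 20 − 20 = 0
n=62: ⌊(63·52+103)/163⌋ − ⌊(62·52+103)/163⌋ = ⌊3379/163⌋ − ⌊3327/163⌋ = 20 − 20 = 0
n=63: ⌊(64·52+103)/163⌋ − ⌊(63·52+103)/163⌋ = ⌊3431/163⌋ − ⌊3379/163⌋ = 21 − 20 = 1
n=64: ⌊(65·52+103)/163⌋ − ⌊(64·52+103)/163⌋ = ⌊3483/163⌋ − ⌊3431/163⌋ = 21 − 21 = 0
n=65: ⌊(66·52+103)/163⌋ − ⌊(65·52+103)/163⌋ = ⌊3535/163⌋ − ⌊3483/163⌋ = 21 − 21 = 0
n=66: ⌊(67·52+103)/163⌋ − ⌊(66·52+103)/163⌋ = ⌊3587/163⌋ − ⌊3535/163⌋ = 22 − 21 = 1
n=67: ⌊(68·52+103)/163⌋ − ⌊(67·52+103)/163⌋ = ⌊3639/163⌋ − ⌊3587/163⌋ = 22 − 22 = 0
n=68: ⌊(69·52+103)/163⌋ − ⌊(68·52+103)/163⌋ = ⌊3691/163⌋ − ⌊3639/163⌋ = 22 − 22 = 0
n=69: ⌊(70·52+103)/163⌋ − ⌊(69·52+103)/163⌋ = ⌊3743/163⌋ − ⌊3691/163⌋ = 22 − 22 = 0
n=70: ⌊(71·52+103)/163⌋ − ⌊(70·52+103)/163⌋ = ⌊3795/163⌋ − ⌊3743/163⌋ = 23 − 22 = 1
n=71: ⌊(72·52+103)/163⌋ − ⌊(71·52+103)/163⌋ = ⌊3847/163⌋ − ⌊3795/163⌋ = 23 − 23 = 0
n=72: ⌊(73·52+103)/163⌋ − ⌊(72·52+103)/163⌋ = ⌊3899/163⌋ − ⌊3847/163⌋ = 23 − 23 = 0
n=73: ⌊(74·52+103)/163⌋ − ⌊(73·52+103)/163⌋ = ⌊3951/163⌋ − ⌊3899/163⌋ = 24 − 23 = 1
n=74: ⌊(75·52+103)/163⌋ − ⌊(74·52+103)/163⌋ = ⌊4003/163⌋ − ⌊3951/163⌋ = 24 − 24 = 0
n=75: ⌊(76·52+103)/163⌋ − ⌊(75·52+103)/163⌋ = ⌊4055/163⌋ − ⌊4003/163⌋ = 24 − 24 = 0
n=76: ⌊(77·52+103)/163⌋ − ⌊(76·52+103)/163⌋ = ⌊4107/163⌋ − ⌊4055/163⌋ = 25 − 24 = 1
n=77: ⌊(78·52+103)/163⌋ − ⌊(77·52+103)/163⌋ = ⌊4159/163⌋ − ⌊4107/163⌋ = 25 − 25 = 0
n=78: ⌊(79·52+103)/163⌋ − ⌊(78·52+103)/163⌋ = ⌊4211/163⌋ − ⌊4159/163⌋ = 25 − 25 = 0
n=79: ⌊(80·52+103)/163⌋ − ⌊(79·52+103)/163⌋ = ⌊4263/163⌋ − ⌊4211/163⌋ = 26 − 25 = 1
n=80: ⌊(81·52+103)/163⌋ − ⌊(80·52+103)/163⌋ = ⌊4315/163⌋ − ⌊4263/163⌋ = 26 − 26 = 0
n=81: ⌊(82·52+103)/163⌋ − ⌊(81·52+103)/163⌋ = ⌊4367/163⌋ − ⌊4315/163⌋ = 26 − 26 = 0
n=82: ⌊(83·52+103)/163⌋ − ⌊(82·52+103)/163⌋ = ⌊4419/163⌋ − ⌊4367/163⌋ = 27 − 26 = 1
n=83: ⌊(84·52+103)/163⌋ − ⌊(83·52+103)/163⌋ = ⌊4471/163⌋ − ⌊4419/163⌋ = 27 − 27 = 0
n=84: ⌊(85·52+103)/163⌋ − ⌊(84·52+103)/163⌋ = ⌊4523/163⌋ − ⌊4471/163⌋ = 27 − 27 = 0
n=85: ⌊(86·52+103)/163⌋ − ⌊(85·52+103)/163⌋ = ⌊4575/163⌋ − ⌊4523/163⌋ = 28 − 27 = 1
n=86: ⌊(87·52+103)/163⌋ − ⌊(86·52+103)/163⌋ = ⌊4627/163⌋ − ⌊4575/163⌋ = 28 − 28 = 0
n=87: ⌊(88·52+103)/163⌋ − ⌊(87·52+103)/163⌋ = ⌊4679/163⌋ − ⌊4627/163⌋ = 28 − 28 = 0
n=88: ⌊(89·52+103)/163⌋ − ⌊(88·52+103)/163⌋ = ⌊4731/163⌋ − ⌊4679/163⌋ = 29 − 28 = 1
n=89: ⌊(90·52+103)/163⌋ − ⌊(89·52+103)/163⌋ = ⌊4783/163⌋ − ⌊4731/163⌋ = 29 − 29 = 0
n=90: ⌊(91·52+103)/163⌋ − ⌊(90·52+103)/163⌋ = ⌊4835/163⌋ − ⌊4783/163⌋ = 29 − 29 = 0

0100100100100100100100010010010010010010010001001001001001001001001000100100100100100100100


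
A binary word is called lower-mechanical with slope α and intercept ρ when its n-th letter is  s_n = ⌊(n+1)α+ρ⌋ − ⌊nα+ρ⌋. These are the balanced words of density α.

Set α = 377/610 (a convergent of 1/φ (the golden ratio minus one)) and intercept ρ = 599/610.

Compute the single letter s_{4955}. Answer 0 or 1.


(n+1)α + ρ = (4956·377 + 599) / 610 = 1869011/610
nα + ρ     = (4955·377 + 599) / 610 = 1868634/610
⌊1869011/610⌋ = 3063,  ⌊1868634/610⌋ = 3063
s_{4955} = 3063 − 3063 = 0

0


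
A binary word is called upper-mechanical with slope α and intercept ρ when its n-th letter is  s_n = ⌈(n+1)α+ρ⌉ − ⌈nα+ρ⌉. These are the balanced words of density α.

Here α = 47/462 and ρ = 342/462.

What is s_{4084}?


(n+1)α + ρ = (4085·47 + 342) / 462 = 192337/462
nα + ρ     = (4084·47 + 342) / 462 = 192290/462
⌈192337/462⌉ = 417,  ⌈192290/462⌉ = 417
s_{4084} = 417 − 417 = 0

0


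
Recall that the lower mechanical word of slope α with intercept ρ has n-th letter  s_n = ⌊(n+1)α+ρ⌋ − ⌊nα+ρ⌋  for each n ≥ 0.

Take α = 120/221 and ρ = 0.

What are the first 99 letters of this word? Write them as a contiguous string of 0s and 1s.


n=0: ⌊(1·120)/221⌋ − ⌊(0·120)/221⌋ = ⌊120/221⌋ − ⌊0/221⌋ = 0 − 0 = 0
n=1: ⌊(2·120)/221⌋ − ⌊(1·120)/221⌋ = ⌊240/221⌋ − ⌊120/221⌋ = 1 − 0 = 1
n=2: ⌊(3·120)/221⌋ − ⌊(2·120)/221⌋ = ⌊360/221⌋ − ⌊240/221⌋ = 1 − 1 = 0
n=3: ⌊(4·120)/221⌋ − ⌊(3·120)/221⌋ = ⌊480/221⌋ − ⌊360/221⌋ = 2 − 1 = 1
n=4: ⌊(5·120)/221⌋ − ⌊(4·120)/221⌋ = ⌊600/221⌋ − ⌊480/221⌋ = 2 − 2 = 0
n=5: ⌊(6·120)/221⌋ − ⌊(5·120)/221⌋ = ⌊720/221⌋ − ⌊600/221⌋ = 3 − 2 = 1
n=6: ⌊(7·120)/221⌋ − ⌊(6·120)/221⌋ = ⌊840/221⌋ − ⌊720/221⌋ = 3 − 3 = 0
n=7: ⌊(8·120)/221⌋ − ⌊(7·120)/221⌋ = ⌊960/221⌋ − ⌊840/221⌋ = 4 − 3 = 1
n=8: ⌊(9·120)/221⌋ − ⌊(8·120)/221⌋ = ⌊1080/221⌋ − ⌊960/221⌋ = 4 − 4 = 0
n=9: ⌊(10·120)/221⌋ − ⌊(9·120)/221⌋ = ⌊1200/221⌋ − ⌊1080/221⌋ = 5 − 4 = 1
n=10: ⌊(11·120)/221⌋ − ⌊(10·120)/221⌋ = ⌊1320/221⌋ − ⌊1200/221⌋ = 5 − 5 = 0
n=11: ⌊(12·120)/221⌋ − ⌊(11·120)/221⌋ = ⌊1440/221⌋ − ⌊1320/221⌋ = 6 − 5 = 1
n=12: ⌊(13·120)/221⌋ − ⌊(12·120)/221⌋ = ⌊1560/221⌋ − ⌊1440/221⌋ = 7 − 6 = 1
n=13: ⌊(14·120)/221⌋ − ⌊(13·120)/221⌋ = ⌊1680/221⌋ − ⌊1560/221⌋ = 7 − 7 = 0
n=14: ⌊(15·120)/221⌋ − ⌊(14·120)/221⌋ = ⌊1800/221⌋ − ⌊1680/221⌋ = 8 − 7 = 1
n=15: ⌊(16·120)/221⌋ − ⌊(15·120)/221⌋ = ⌊1920/221⌋ − ⌊1800/221⌋ = 8 − 8 = 0
n=16: ⌊(17·120)/221⌋ − ⌊(16·120)/221⌋ = ⌊2040/221⌋ − ⌊1920/221⌋ = 9 − 8 = 1
n=17: ⌊(18·120)/221⌋ − ⌊(17·120)/221⌋ = ⌊2160/221⌋ − ⌊2040/221⌋ = 9 − 9 = 0
n=18: ⌊(19·120)/221⌋ − ⌊(18·120)/221⌋ = ⌊2280/221⌋ − ⌊2160/221⌋ = 10 − 9 = 1
n=19: ⌊(20·120)/221⌋ − ⌊(19·120)/221⌋ = ⌊2400/221⌋ − ⌊2280/221⌋ = 10 − 10 = 0
n=20: ⌊(21·120)/221⌋ − ⌊(20·120)/221⌋ = ⌊2520/221⌋ − ⌊2400/221⌋ = 11 − 10 = 1
n=21: ⌊(22·120)/221⌋ − ⌊(21·120)/221⌋ = ⌊2640/221⌋ − ⌊2520/221⌋ = 11 − 11 = 0
n=22: ⌊(23·120)/221⌋ − ⌊(22·120)/221⌋ = ⌊2760/221⌋ − ⌊2640/221⌋ = 12 − 11 = 1
n=23: ⌊(24·120)/221⌋ − ⌊(23·120)/221⌋ = ⌊2880/221⌋ − ⌊2760/221⌋ = 13 − 12 = 1
n=24: ⌊(25·120)/221⌋ − ⌊(24·120)/221⌋ = ⌊3000/221⌋ − ⌊2880/221⌋ = 13 − 13 = 0
n=25: ⌊(26·120)/221⌋ − ⌊(25·120)/221⌋ = ⌊3120/221⌋ − ⌊3000/221⌋ = 14 − 13 = 1
n=26: ⌊(27·120)/221⌋ − ⌊(26·120)/221⌋ = ⌊3240/221⌋ − ⌊3120/221⌋ = 14 − 14 = 0
n=27: ⌊(28·120)/221⌋ − ⌊(27·120)/221⌋ = ⌊3360/221⌋ − ⌊3240/221⌋ = 15 − 14 = 1
n=28: ⌊(29·120)/221⌋ − ⌊(28·120)/221⌋ = ⌊3480/221⌋ − ⌊3360/221⌋ = 15 − 15 = 0
n=29: ⌊(30·120)/221⌋ − ⌊(29·120)/221⌋ = ⌊3600/221⌋ − ⌊3480/221⌋ = 16 − 15 = 1
n=30: ⌊(31·120)/221⌋ − ⌊(30·120)/221⌋ = ⌊3720/221⌋ − ⌊3600/221⌋ = 16 − 16 = 0
n=31: ⌊(32·120)/221⌋ − ⌊(31·120)/221⌋ = ⌊3840/221⌋ − ⌊3720/221⌋ = 17 − 16 = 1
n=32: ⌊(33·120)/221⌋ − ⌊(32·120)/221⌋ = ⌊3960/221⌋ − ⌊3840/221⌋ = 17 − 17 = 0
n=33: ⌊(34·120)/221⌋ − ⌊(33·120)/221⌋ = ⌊4080/221⌋ − ⌊3960/221⌋ = 18 − 17 = 1
n=34: ⌊(35·120)/221⌋ − ⌊(34·120)/221⌋ = ⌊4200/221⌋ − ⌊4080/221⌋ = 19 − 18 = 1
n=35: ⌊(36·120)/221⌋ − ⌊(35·120)/221⌋ = ⌊4320/221⌋ − ⌊4200/221⌋ = 19 − 19 = 0
n=36: ⌊(37·120)/221⌋ − ⌊(36·120)/221⌋ = ⌊4440/221⌋ − ⌊4320/221⌋ = 20 − 19 = 1
n=37: ⌊(38·120)/221⌋ − ⌊(37·120)/221⌋ = ⌊4560/221⌋ − ⌊4440/221⌋ = 20 − 20 = 0
n=38: ⌊(39·120)/221⌋ − ⌊(38·120)/221⌋ = ⌊4680/221⌋ − ⌊4560/221⌋ = 21 − 20 = 1
n=39: ⌊(40·120)/221⌋ − ⌊(39·120)/221⌋ = ⌊4800/221⌋ − ⌊4680/221⌋ = 21 − 21 = 0
n=40: ⌊(41·120)/221⌋ − ⌊(40·120)/221⌋ = ⌊4920/221⌋ − ⌊4800/221⌋ = 22 − 21 = 1
n=41: ⌊(42·120)/221⌋ − ⌊(41·120)/221⌋ = ⌊5040/221⌋ − ⌊4920/221⌋ = 22 − 22 = 0
n=42: ⌊(43·120)/221⌋ − ⌊(42·120)/221⌋ = ⌊5160/221⌋ − ⌊5040/221⌋ = 23 − 22 = 1
n=43: ⌊(44·120)/221⌋ − ⌊(43·120)/221⌋ = ⌊5280/221⌋ − ⌊5160/221⌋ = 23 − 23 = 0
n=44: ⌊(45·120)/221⌋ − ⌊(44·120)/221⌋ = ⌊5400/221⌋ − ⌊5280/221⌋ = 24 − 23 = 1
n=45: ⌊(46·120)/221⌋ − ⌊(45·120)/221⌋ = ⌊5520/221⌋ − ⌊5400/221⌋ = 24 − 24 = 0
n=46: ⌊(47·120)/221⌋ − ⌊(46·120)/221⌋ = ⌊5640/221⌋ − ⌊5520/221⌋ = 25 − 24 = 1
n=47: ⌊(48·120)/221⌋ − ⌊(47·120)/221⌋ = ⌊5760/221⌋ − ⌊5640/221⌋ = 26 − 25 = 1
n=48: ⌊(49·120)/221⌋ − ⌊(48·120)/221⌋ = ⌊5880/221⌋ − ⌊5760/221⌋ = 26 − 26 = 0
n=49: ⌊(50·120)/221⌋ − ⌊(49·120)/221⌋ = ⌊6000/221⌋ − ⌊5880/221⌋ = 27 − 26 = 1
n=50: ⌊(51·120)/221⌋ − ⌊(50·120)/221⌋ = ⌊6120/221⌋ − ⌊6000/221⌋ = 27 − 27 = 0
n=51: ⌊(52·120)/221⌋ − ⌊(51·120)/221⌋ = ⌊6240/221⌋ − ⌊6120/221⌋ = 28 − 27 = 1
n=52: ⌊(53·120)/221⌋ − ⌊(52·120)/221⌋ = ⌊6360/221⌋ − ⌊6240/221⌋ = 28 − 28 = 0
n=53: ⌊(54·120)/221⌋ − ⌊(53·120)/221⌋ = ⌊6480/221⌋ − ⌊6360/221⌋ = 29 − 28 = 1
n=54: ⌊(55·120)/221⌋ − ⌊(54·120)/221⌋ = ⌊6600/221⌋ − ⌊6480/221⌋ = 29 − 29 = 0
n=55: ⌊(56·120)/221⌋ − ⌊(55·120)/221⌋ = ⌊6720/221⌋ − ⌊6600/221⌋ = 30 − 29 = 1
n=56: ⌊(57·120)/221⌋ − ⌊(56·120)/221⌋ = ⌊6840/221⌋ − ⌊6720/221⌋ = 30 − 30 = 0
n=57: ⌊(58·120)/221⌋ − ⌊(57·120)/221⌋ = ⌊6960/221⌋ − ⌊6840/221⌋ = 31 − 30 = 1
n=58: ⌊(59·120)/221⌋ − ⌊(58·120)/221⌋ = ⌊7080/221⌋ − ⌊6960/221⌋ = 32 − 31 = 1
n=59: ⌊(60·120)/221⌋ − ⌊(59·120)/221⌋ = ⌊7200/221⌋ − ⌊7080/221⌋ = 32 − 32 = 0
n=60: ⌊(61·120)/221⌋ − ⌊(60·120)/221⌋ = ⌊7320/221⌋ − ⌊7200/221⌋ = 33 − 32 = 1
n=61: ⌊(62·120)/221⌋ − ⌊(61·120)/221⌋ = ⌊7440/221⌋ − ⌊7320/221⌋ = 33 − 33 = 0
n=62: ⌊(63·120)/221⌋ − ⌊(62·120)/221⌋ = ⌊7560/221⌋ − ⌊7440/221⌋ = 34 − 33 = 1
n=63: ⌊(64·120)/221⌋ − ⌊(63·120)/221⌋ = ⌊7680/221⌋ − ⌊7560/221⌋ = 34 − 34 = 0
n=64: ⌊(65·120)/221⌋ − ⌊(64·120)/221⌋ = ⌊7800/221⌋ − ⌊7680/221⌋ = 35 − 34 = 1
n=65: ⌊(66·120)/221⌋ − ⌊(65·120)/221⌋ = ⌊7920/221⌋ − ⌊7800/221⌋ = 35 − 35 = 0
n=66: ⌊(67·120)/221⌋ − ⌊(66·120)/221⌋ = ⌊8040/221⌋ − ⌊7920/221⌋ = 36 − 35 = 1
n=67: ⌊(68·120)/221⌋ − ⌊(67·120)/221⌋ = ⌊8160/221⌋ − ⌊8040/221⌋ = 36 − 36 = 0
n=68: ⌊(69·120)/221⌋ − ⌊(68·120)/221⌋ = ⌊8280/221⌋ − ⌊8160/221⌋ = 37 − 36 = 1
n=69: ⌊(70·120)/221⌋ − ⌊(69·120)/221⌋ = ⌊8400/221⌋ − ⌊8280/221⌋ = 38 − 37 = 1
n=70: ⌊(71·120)/221⌋ − ⌊(70·120)/221⌋ = ⌊8520/221⌋ − ⌊8400/221⌋ = 38 − 38 = 0
n=71: ⌊(72·120)/221⌋ − ⌊(71·120)/221⌋ = ⌊8640/221⌋ − ⌊8520/221⌋ = 39 − 38 = 1
n=72: ⌊(73·120)/221⌋ − ⌊(72·120)/221⌋ = ⌊8760/221⌋ − ⌊8640/221⌋ = 39 − 39 = 0
n=73: ⌊(74·120)/221⌋ − ⌊(73·120)/221⌋ = ⌊8880/221⌋ − ⌊8760/221⌋ = 40 − 39 = 1
n=74: ⌊(75·120)/221⌋ − ⌊(74·120)/221⌋ = ⌊9000/221⌋ − ⌊8880/221⌋ = 40 − 40 = 0
n=75: ⌊(76·120)/221⌋ − ⌊(75·120)/221⌋ = ⌊9120/221⌋ − ⌊9000/221⌋ = 41 − 40 = 1
n=76: ⌊(77·120)/221⌋ − ⌊(76·120)/221⌋ = ⌊9240/221⌋ − ⌊9120/221⌋ = 41 − 41 = 0
n=77: ⌊(78·120)/221⌋ − ⌊(77·120)/221⌋ = ⌊9360/221⌋ − ⌊9240/221⌋ = 42 − 41 = 1
n=78: ⌊(79·120)/221⌋ − ⌊(78·120)/221⌋ = ⌊9480/221⌋ − ⌊9360/221⌋ = 42 − 42 = 0
n=79: ⌊(80·120)/221⌋ − ⌊(79·120)/221⌋ = ⌊9600/221⌋ − ⌊9480/221⌋ = 43 − 42 = 1
n=80: ⌊(81·120)/221⌋ − ⌊(80·120)/221⌋ = ⌊9720/221⌋ − ⌊9600/221⌋ = 43 − 43 = 0
n=81: ⌊(82·120)/221⌋ − ⌊(81·120)/221⌋ = ⌊9840/221⌋ − ⌊9720/221⌋ = 44 − 43 = 1
n=82: ⌊(83·120)/221⌋ − ⌊(82·120)/221⌋ = ⌊9960/221⌋ − ⌊9840/221⌋ = 45 − 44 = 1
n=83: ⌊(84·120)/221⌋ − ⌊(83·120)/221⌋ = ⌊10080/221⌋ − ⌊9960/221⌋ = 45 − 45 = 0
n=84: ⌊(85·120)/221⌋ − ⌊(84·120)/221⌋ = ⌊10200/221⌋ − ⌊10080/221⌋ = 46 − 45 = 1
n=85: ⌊(86·120)/221⌋ − ⌊(85·120)/221⌋ = ⌊10320/221⌋ − ⌊10200/221⌋ = 46 − 46 = 0
n=86: ⌊(87·120)/221⌋ − ⌊(86·120)/221⌋ = ⌊10440/221⌋ − ⌊10320/221⌋ = 47 − 46 = 1
n=87: ⌊(88·120)/221⌋ − ⌊(87·120)/221⌋ = ⌊10560/221⌋ − ⌊10440/221⌋ = 47 − 47 = 0
n=88: ⌊(89·120)/221⌋ − ⌊(88·120)/221⌋ = ⌊10680/221⌋ − ⌊10560/221⌋ = 48 − 47 = 1
n=89: ⌊(90·120)/221⌋ − ⌊(89·120)/221⌋ = ⌊10800/221⌋ − ⌊10680/221⌋ = 48 − 48 = 0
n=90: ⌊(91·120)/221⌋ − ⌊(90·120)/221⌋ = ⌊10920/221⌋ − ⌊10800/221⌋ = 49 − 48 = 1
n=91: ⌊(92·120)/221⌋ − ⌊(91·120)/221⌋ = ⌊11040/221⌋ − ⌊10920/221⌋ = 49 − 49 = 0
n=92: ⌊(93·120)/221⌋ − ⌊(92·120)/221⌋ = ⌊11160/221⌋ − ⌊11040/221⌋ = 50 − 49 = 1
n=93: ⌊(94·120)/221⌋ − ⌊(93·120)/221⌋ = ⌊11280/221⌋ − ⌊11160/221⌋ = 51 − 50 = 1
n=94: ⌊(95·120)/221⌋ − ⌊(94·120)/221⌋ = ⌊11400/221⌋ − ⌊11280/221⌋ = 51 − 51 = 0
n=95: ⌊(96·120)/221⌋ − ⌊(95·120)/221⌋ = ⌊11520/221⌋ − ⌊11400/221⌋ = 52 − 51 = 1
n=96: ⌊(97·120)/221⌋ − ⌊(96·120)/221⌋ = ⌊11640/221⌋ − ⌊11520/221⌋ = 52 − 52 = 0
n=97: ⌊(98·120)/221⌋ − ⌊(97·120)/221⌋ = ⌊11760/221⌋ − ⌊11640/221⌋ = 53 − 52 = 1
n=98: ⌊(99·120)/221⌋ − ⌊(98·120)/221⌋ = ⌊11880/221⌋ − ⌊11760/221⌋ = 53 − 53 = 0

010101010101101010101011010101010110101010101011010101010110101010101101010101010110101010101101010


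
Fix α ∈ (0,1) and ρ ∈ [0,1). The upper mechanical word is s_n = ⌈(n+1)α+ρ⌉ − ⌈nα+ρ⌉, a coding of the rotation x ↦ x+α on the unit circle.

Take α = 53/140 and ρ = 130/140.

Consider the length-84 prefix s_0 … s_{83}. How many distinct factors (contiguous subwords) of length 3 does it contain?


t_n = ⌈(n·53+130)/140⌉ for n = 0 … 84:
  n=0…9: ⌈130/140⌉=1 ⌈183/140⌉=2 ⌈236/140⌉=2 ⌈289/140⌉=3 ⌈342/140⌉=3 ⌈395/140⌉=3 ⌈448/140⌉=4 ⌈501/140⌉=4 ⌈554/140⌉=4 ⌈607/140⌉=5
  n=10…19: ⌈660/140⌉=5 ⌈713/140⌉=6 ⌈766/140⌉=6 ⌈819/140⌉=6 ⌈872/140⌉=7 ⌈925/140⌉=7 ⌈978/140⌉=7 ⌈1031/140⌉=8 ⌈1084/140⌉=8 ⌈1137/140⌉=9
  n=20…29: ⌈1190/140⌉=9 ⌈1243/140⌉=9 ⌈1296/140⌉=10 ⌈1349/140⌉=10 ⌈1402/140⌉=11 ⌈1455/140⌉=11 ⌈1508/140⌉=11 ⌈1561/140⌉=12 ⌈1614/140⌉=12 ⌈1667/140⌉=12
  n=30…39: ⌈1720/140⌉=13 ⌈1773/140⌉=13 ⌈1826/140⌉=14 ⌈1879/140⌉=14 ⌈1932/140⌉=14 ⌈1985/140⌉=15 ⌈2038/140⌉=15 ⌈2091/140⌉=15 ⌈2144/140⌉=16 ⌈2197/140⌉=16
  n=40…49: ⌈2250/140⌉=17 ⌈2303/140⌉=17 ⌈2356/140⌉=17 ⌈2409/140⌉=18 ⌈2462/140⌉=18 ⌈2515/140⌉=18 ⌈2568/140⌉=19 ⌈2621/140⌉=19 ⌈2674/140⌉=20 ⌈2727/140⌉=20
  n=50…59: ⌈2780/140⌉=20 ⌈2833/140⌉=21 ⌈2886/140⌉=21 ⌈2939/140⌉=21 ⌈2992/140⌉=22 ⌈3045/140⌉=22 ⌈3098/140⌉=23 ⌈3151/140⌉=23 ⌈3204/140⌉=23 ⌈3257/140⌉=24
  n=60…69: ⌈3310/140⌉=24 ⌈3363/140⌉=25 ⌈3416/140⌉=25 ⌈3469/140⌉=25 ⌈3522/140⌉=26 ⌈3575/140⌉=26 ⌈3628/140⌉=26 ⌈3681/140⌉=27 ⌈3734/140⌉=27 ⌈3787/140⌉=28
  n=70…79: ⌈3840/140⌉=28 ⌈3893/140⌉=28 ⌈3946/140⌉=29 ⌈3999/140⌉=29 ⌈4052/140⌉=29 ⌈4105/140⌉=30 ⌈4158/140⌉=30 ⌈4211/140⌉=31 ⌈4264/140⌉=31 ⌈4317/140⌉=31
  n=80…84: ⌈4370/140⌉=32 ⌈4423/140⌉=32 ⌈4476/140⌉=32 ⌈4529/140⌉=33 ⌈4582/140⌉=33
s_n = t_(n+1) − t_n for n = 0 … 83 gives
prefix = 101001001010010010100101001001010010010100100101001001010010100100101001001010010010
slide a length-3 window over [0..2] … [81..83] (82 windows); first occurrence of each distinct factor:
  [  0..  2] 101
  [  1..  3] 010
  [  2..  4] 100
  [  3..  5] 001
  (the other 78 windows repeat one of these)
distinct factors: {001, 010, 100, 101}
count = 4  (Sturmian bound for length 3 is 4)

4


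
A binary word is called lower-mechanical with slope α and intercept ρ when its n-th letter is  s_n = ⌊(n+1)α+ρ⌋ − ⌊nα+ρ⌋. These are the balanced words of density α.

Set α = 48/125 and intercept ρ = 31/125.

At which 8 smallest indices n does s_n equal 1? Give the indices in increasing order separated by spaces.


1 4 7 9 12 14 17 20

n=0: ⌊79/125⌋−⌊31/125⌋ = 0−0 = 0
n=1: ⌊127/125⌋−⌊79/125⌋ = 1−0 = 1  ← one
n=2: ⌊175/125⌋−⌊127/125⌋ = 1−1 = 0
n=3: ⌊223/125⌋−⌊175/125⌋ = 1−1 = 0
n=4: ⌊271/125⌋−⌊223/125⌋ = 2−1 = 1  ← one
n=5: ⌊319/125⌋−⌊271/125⌋ = 2−2 = 0
n=6: ⌊367/125⌋−⌊319/125⌋ = 2−2 = 0
n=7: ⌊415/125⌋−⌊367/125⌋ = 3−2 = 1  ← one
n=8: ⌊463/125⌋−⌊415/125⌋ = 3−3 = 0
n=9: ⌊511/125⌋−⌊463/125⌋ = 4−3 = 1  ← one
n=10: ⌊559/125⌋−⌊511/125⌋ = 4−4 = 0
n=11: ⌊607/125⌋−⌊559/125⌋ = 4−4 = 0
n=12: ⌊655/125⌋−⌊607/125⌋ = 5−4 = 1  ← one
n=13: ⌊703/125⌋−⌊655/125⌋ = 5−5 = 0
n=14: ⌊751/125⌋−⌊703/125⌋ = 6−5 = 1  ← one
n=15: ⌊799/125⌋−⌊751/125⌋ = 6−6 = 0
n=16: ⌊847/125⌋−⌊799/125⌋ = 6−6 = 0
n=17: ⌊895/125⌋−⌊847/125⌋ = 7−6 = 1  ← one
n=18: ⌊943/125⌋−⌊895/125⌋ = 7−7 = 0
n=19: ⌊991/125⌋−⌊943/125⌋ = 7−7 = 0
n=20: ⌊1039/125⌋−⌊991/125⌋ = 8−7 = 1  ← one
positions of the first 8 ones: 1 4 7 9 12 14 17 20


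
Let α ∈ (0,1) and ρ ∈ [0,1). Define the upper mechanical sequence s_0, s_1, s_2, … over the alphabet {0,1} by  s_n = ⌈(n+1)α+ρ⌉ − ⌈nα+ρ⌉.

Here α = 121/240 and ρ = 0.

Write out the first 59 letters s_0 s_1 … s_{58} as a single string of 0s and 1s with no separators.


n=0: ⌈(1·121)/240⌉ − ⌈(0·121)/240⌉ = ⌈121/240⌉ − ⌈0/240⌉ = 1 − 0 = 1
n=1: ⌈(2·121)/240⌉ − ⌈(1·121)/240⌉ = ⌈242/240⌉ − ⌈121/240⌉ = 2 − 1 = 1
n=2: ⌈(3·121)/240⌉ − ⌈(2·121)/240⌉ = ⌈363/240⌉ − ⌈242/240⌉ = 2 − 2 = 0
n=3: ⌈(4·121)/240⌉ − ⌈(3·121)/240⌉ = ⌈484/240⌉ − ⌈363/240⌉ = 3 − 2 = 1
n=4: ⌈(5·121)/240⌉ − ⌈(4·121)/240⌉ = ⌈605/240⌉ − ⌈484/240⌉ = 3 − 3 = 0
n=5: ⌈(6·121)/240⌉ − ⌈(5·121)/240⌉ = ⌈726/240⌉ − ⌈605/240⌉ = 4 − 3 = 1
n=6: ⌈(7·121)/240⌉ − ⌈(6·121)/240⌉ = ⌈847/240⌉ − ⌈726/240⌉ = 4 − 4 = 0
n=7: ⌈(8·121)/240⌉ − ⌈(7·121)/240⌉ = ⌈968/240⌉ − ⌈847/240⌉ = 5 − 4 = 1
n=8: ⌈(9·121)/240⌉ − ⌈(8·121)/240⌉ = ⌈1089/240⌉ − ⌈968/240⌉ = 5 − 5 = 0
n=9: ⌈(10·121)/240⌉ − ⌈(9·121)/240⌉ = ⌈1210/240⌉ − ⌈1089/240⌉ = 6 − 5 = 1
n=10: ⌈(11·121)/240⌉ − ⌈(10·121)/240⌉ = ⌈1331/240⌉ − ⌈1210/240⌉ = 6 − 6 = 0
n=11: ⌈(12·121)/240⌉ − ⌈(11·121)/240⌉ = ⌈1452/240⌉ − ⌈1331/240⌉ = 7 − 6 = 1
n=12: ⌈(13·121)/240⌉ − ⌈(12·121)/240⌉ = ⌈1573/240⌉ − ⌈1452/240⌉ = 7 − 7 = 0
n=13: ⌈(14·121)/240⌉ − ⌈(13·121)/240⌉ = ⌈1694/240⌉ − ⌈1573/240⌉ = 8 − 7 = 1
n=14: ⌈(15·121)/240⌉ − ⌈(14·121)/240⌉ = ⌈1815/240⌉ − ⌈1694/240⌉ = 8 − 8 = 0
n=15: ⌈(16·121)/240⌉ − ⌈(15·121)/240⌉ = ⌈1936/240⌉ − ⌈1815/240⌉ = 9 − 8 = 1
n=16: ⌈(17·121)/240⌉ − ⌈(16·121)/240⌉ = ⌈2057/240⌉ − ⌈1936/240⌉ = 9 − 9 = 0
n=17: ⌈(18·121)/240⌉ − ⌈(17·121)/240⌉ = ⌈2178/240⌉ − ⌈2057/240⌉ = 10 − 9 = 1
n=18: ⌈(19·121)/240⌉ − ⌈(18·121)/240⌉ = ⌈2299/240⌉ − ⌈2178/240⌉ = 10 − 10 = 0
n=19: ⌈(20·121)/240⌉ − ⌈(19·121)/240⌉ = ⌈2420/240⌉ − ⌈2299/240⌉ = 11 − 10 = 1
n=20: ⌈(21·121)/240⌉ − ⌈(20·121)/240⌉ = ⌈2541/240⌉ − ⌈2420/240⌉ = 11 − 11 = 0
n=21: ⌈(22·121)/240⌉ − ⌈(21·121)/240⌉ = ⌈2662/240⌉ − ⌈2541/240⌉ = 12 − 11 = 1
n=22: ⌈(23·121)/240⌉ − ⌈(22·121)/240⌉ = ⌈2783/240⌉ − ⌈2662/240⌉ = 12 − 12 = 0
n=23: ⌈(24·121)/240⌉ − ⌈(23·121)/240⌉ = ⌈2904/240⌉ − ⌈2783/240⌉ = 13 − 12 = 1
n=24: ⌈(25·121)/240⌉ − ⌈(24·121)/240⌉ = ⌈3025/240⌉ − ⌈2904/240⌉ = 13 − 13 = 0
n=25: ⌈(26·121)/240⌉ − ⌈(25·121)/240⌉ = ⌈3146/240⌉ − ⌈3025/240⌉ = 14 − 13 = 1
n=26: ⌈(27·121)/240⌉ − ⌈(26·121)/240⌉ = ⌈3267/240⌉ − ⌈3146/240⌉ = 14 − 14 = 0
n=27: ⌈(28·121)/240⌉ − ⌈(27·121)/240⌉ = ⌈3388/240⌉ − ⌈3267/240⌉ = 15 − 14 = 1
n=28: ⌈(29·121)/240⌉ − ⌈(28·121)/240⌉ = ⌈3509/240⌉ − ⌈3388/240⌉ = 15 − 15 = 0
n=29: ⌈(30·121)/240⌉ − ⌈(29·121)/240⌉ = ⌈3630/240⌉ − ⌈3509/240⌉ = 16 − 15 = 1
n=30: ⌈(31·121)/240⌉ − ⌈(30·121)/240⌉ = ⌈3751/240⌉ − ⌈3630/240⌉ = 16 − 16 = 0
n=31: ⌈(32·121)/240⌉ − ⌈(31·121)/240⌉ = ⌈3872/240⌉ − ⌈3751/240⌉ = 17 − 16 = 1
n=32: ⌈(33·121)/240⌉ − ⌈(32·121)/240⌉ = ⌈3993/240⌉ − ⌈3872/240⌉ = 17 − 17 = 0
n=33: ⌈(34·121)/240⌉ − ⌈(33·121)/240⌉ = ⌈4114/240⌉ − ⌈3993/240⌉ = 18 − 17 = 1
n=34: ⌈(35·121)/240⌉ − ⌈(34·121)/240⌉ = ⌈4235/240⌉ − ⌈4114/240⌉ = 18 − 18 = 0
n=35: ⌈(36·121)/240⌉ − ⌈(35·121)/240⌉ = ⌈4356/240⌉ − ⌈4235/240⌉ = 19 − 18 = 1
n=36: ⌈(37·121)/240⌉ − ⌈(36·121)/240⌉ = ⌈4477/240⌉ − ⌈4356/240⌉ = 19 − 19 = 0
n=37: ⌈(38·121)/240⌉ − ⌈(37·121)/240⌉ = ⌈4598/240⌉ − ⌈4477/240⌉ = 20 − 19 = 1
n=38: ⌈(39·121)/240⌉ − ⌈(38·121)/240⌉ = ⌈4719/240⌉ − ⌈4598/240⌉ = 20 − 20 = 0
n=39: ⌈(40·121)/240⌉ − ⌈(39·121)/240⌉ = ⌈4840/240⌉ − ⌈4719/240⌉ = 21 − 20 = 1
n=40: ⌈(41·121)/240⌉ − ⌈(40·121)/240⌉ = ⌈4961/240⌉ − ⌈4840/240⌉ = 21 − 21 = 0
n=41: ⌈(42·121)/240⌉ − ⌈(41·121)/240⌉ = ⌈5082/240⌉ − ⌈4961/240⌉ = 22 − 21 = 1
n=42: ⌈(43·121)/240⌉ − ⌈(42·121)/240⌉ = ⌈5203/240⌉ − ⌈5082/240⌉ = 22 − 22 = 0
n=43: ⌈(44·121)/240⌉ − ⌈(43·121)/240⌉ = ⌈5324/240⌉ − ⌈5203/240⌉ = 23 − 22 = 1
n=44: ⌈(45·121)/240⌉ − ⌈(44·121)/240⌉ = ⌈5445/240⌉ − ⌈5324/240⌉ = 23 − 23 = 0
n=45: ⌈(46·121)/240⌉ − ⌈(45·121)/240⌉ = ⌈5566/240⌉ − ⌈5445/240⌉ = 24 − 23 = 1
n=46: ⌈(47·121)/240⌉ − ⌈(46·121)/240⌉ = ⌈5687/240⌉ − ⌈5566/240⌉ = 24 − 24 = 0
n=47: ⌈(48·121)/240⌉ − ⌈(47·121)/240⌉ = ⌈5808/240⌉ − ⌈5687/240⌉ = 25 − 24 = 1
n=48: ⌈(49·121)/240⌉ − ⌈(48·121)/240⌉ = ⌈5929/240⌉ − ⌈5808/240⌉ = 25 − 25 = 0
n=49: ⌈(50·121)/240⌉ − ⌈(49·121)/240⌉ = ⌈6050/240⌉ − ⌈5929/240⌉ = 26 − 25 = 1
n=50: ⌈(51·121)/240⌉ − ⌈(50·121)/240⌉ = ⌈6171/240⌉ − ⌈6050/240⌉ = 26 − 26 = 0
n=51: ⌈(52·121)/240⌉ − ⌈(51·121)/240⌉ = ⌈6292/240⌉ − ⌈6171/240⌉ = 27 − 26 = 1
n=52: ⌈(53·121)/240⌉ − ⌈(52·121)/240⌉ = ⌈6413/240⌉ − ⌈6292/240⌉ = 27 − 27 = 0
n=53: ⌈(54·121)/240⌉ − ⌈(53·121)/240⌉ = ⌈6534/240⌉ − ⌈6413/240⌉ = 28 − 27 = 1
n=54: ⌈(55·121)/240⌉ − ⌈(54·121)/240⌉ = ⌈6655/240⌉ − ⌈6534/240⌉ = 28 − 28 = 0
n=55: ⌈(56·121)/240⌉ − ⌈(55·121)/240⌉ = ⌈6776/240⌉ − ⌈6655/240⌉ = 29 − 28 = 1
n=56: ⌈(57·121)/240⌉ − ⌈(56·121)/240⌉ = ⌈6897/240⌉ − ⌈6776/240⌉ = 29 − 29 = 0
n=57: ⌈(58·121)/240⌉ − ⌈(57·121)/240⌉ = ⌈7018/240⌉ − ⌈6897/240⌉ = 30 − 29 = 1
n=58: ⌈(59·121)/240⌉ − ⌈(58·121)/240⌉ = ⌈7139/240⌉ − ⌈7018/240⌉ = 30 − 30 = 0

11010101010101010101010101010101010101010101010101010101010
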